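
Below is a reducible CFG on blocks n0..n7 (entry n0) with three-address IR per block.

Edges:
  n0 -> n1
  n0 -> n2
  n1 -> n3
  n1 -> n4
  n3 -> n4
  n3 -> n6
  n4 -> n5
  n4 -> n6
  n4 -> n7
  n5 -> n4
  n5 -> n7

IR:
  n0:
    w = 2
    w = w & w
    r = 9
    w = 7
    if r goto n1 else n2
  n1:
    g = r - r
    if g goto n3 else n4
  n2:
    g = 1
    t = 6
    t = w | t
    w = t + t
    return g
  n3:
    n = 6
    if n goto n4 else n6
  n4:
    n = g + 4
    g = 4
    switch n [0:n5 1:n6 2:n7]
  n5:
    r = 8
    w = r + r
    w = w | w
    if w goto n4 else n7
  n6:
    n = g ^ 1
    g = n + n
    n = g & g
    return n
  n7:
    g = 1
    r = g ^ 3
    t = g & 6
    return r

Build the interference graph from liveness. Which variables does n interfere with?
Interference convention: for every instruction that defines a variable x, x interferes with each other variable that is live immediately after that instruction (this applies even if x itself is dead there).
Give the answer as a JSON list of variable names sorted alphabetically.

Block summaries:
  n0 def {r,w} use ∅
  n1 def {g} use {r}
  n2 def {g,t,w} use {w}
  n3 def {n} use ∅
  n4 def {g,n} use {g}
  n5 def {r,w} use ∅
  n6 def {g,n} use {g}
  n7 def {g,r,t} use ∅

Backward fixpoint:
  n0 li=∅ lo={r,w}
  n1 li={r} lo={g}
  n2 li={w} lo=∅
  n3 li={g} lo={g}
  n4 li={g} lo={g}
  n5 li={g} lo={g}
  n6 li={g} lo=∅
  n7 li=∅ lo=∅

Conflict graph:
  g — {n,r,t,w}
  n — {g}
  r — {g,t,w}
  t — {g,r,w}
  w — {g,r,t}

N(n) = ["g"]

Answer: ["g"]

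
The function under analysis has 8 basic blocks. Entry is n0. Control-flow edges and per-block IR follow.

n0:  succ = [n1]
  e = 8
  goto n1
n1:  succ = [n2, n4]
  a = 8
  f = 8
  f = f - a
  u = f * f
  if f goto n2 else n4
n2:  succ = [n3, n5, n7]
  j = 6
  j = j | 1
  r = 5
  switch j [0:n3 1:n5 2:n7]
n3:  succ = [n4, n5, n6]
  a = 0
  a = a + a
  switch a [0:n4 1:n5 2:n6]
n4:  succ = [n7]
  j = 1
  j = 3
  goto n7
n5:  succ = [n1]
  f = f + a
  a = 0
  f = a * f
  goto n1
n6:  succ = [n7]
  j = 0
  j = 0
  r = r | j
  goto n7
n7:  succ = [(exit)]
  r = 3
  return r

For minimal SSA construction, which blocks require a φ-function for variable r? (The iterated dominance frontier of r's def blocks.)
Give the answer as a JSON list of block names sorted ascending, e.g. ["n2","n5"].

idom tree: n1←n0 n2←n1 n3←n2 n4←n1 n5←n2 n6←n3 n7←n1
Join-block Dom:
  n1: preds {n0,n5}: {n0} ∩ {n0,n1,n2,n5} = {n0}; idom=n0
  n4: preds {n1,n3}: {n0,n1} ∩ {n0,n1,n2,n3} = {n0,n1}; idom=n1
  n5: preds {n2,n3}: {n0,n1,n2} ∩ {n0,n1,n2,n3} = {n0,n1,n2}; idom=n2
  n7: preds {n2,n4,n6}: {n0,n1,n2} ∩ {n0,n1,n4} ∩ {n0,n1,n2,n3,n6} = {n0,n1}; idom=n1

Frontier:
  join n1 pred n0: · stop@n0
  join n1 pred n5: n5→n2→n1 stop@n0
  join n4 pred n1: · stop@n1
  join n4 pred n3: n3→n2 stop@n1
  join n5 pred n2: · stop@n2
  join n5 pred n3: n3 stop@n2
  join n7 pred n2: n2 stop@n1
  join n7 pred n4: n4 stop@n1
  join n7 pred n6: n6→n3→n2 stop@n1
  n0 → ∅
  n1 → {n1}
  n2 → {n1,n4,n7}
  n3 → {n4,n5,n7}
  n4 → {n7}
  n5 → {n1}
  n6 → {n7}
  n7 → ∅

φ for r: defs {n2,n6,n7}
  DF⁺ = {n1,n4,n7}

Answer: ["n1", "n4", "n7"]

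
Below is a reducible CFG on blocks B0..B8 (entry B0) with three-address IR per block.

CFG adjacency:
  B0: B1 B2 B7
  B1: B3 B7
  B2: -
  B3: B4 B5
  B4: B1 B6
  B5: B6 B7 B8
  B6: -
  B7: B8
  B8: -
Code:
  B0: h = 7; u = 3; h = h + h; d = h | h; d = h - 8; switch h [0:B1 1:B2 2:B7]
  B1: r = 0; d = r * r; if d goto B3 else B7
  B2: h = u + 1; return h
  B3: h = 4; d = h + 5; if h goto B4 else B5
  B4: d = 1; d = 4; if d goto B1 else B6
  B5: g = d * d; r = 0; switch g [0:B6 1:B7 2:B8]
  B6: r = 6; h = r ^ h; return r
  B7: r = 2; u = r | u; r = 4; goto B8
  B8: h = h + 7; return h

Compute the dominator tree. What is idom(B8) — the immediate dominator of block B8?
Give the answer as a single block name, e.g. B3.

idom tree: B1←B0 B2←B0 B3←B1 B4←B3 B5←B3 B6←B3 B7←B0 B8←B0
Join-block Dom:
  B1: preds {B0,B4}: {B0} ∩ {B0,B1,B3,B4} = {B0}; idom=B0
  B6: preds {B4,B5}: {B0,B1,B3,B4} ∩ {B0,B1,B3,B5} = {B0,B1,B3}; idom=B3
  B7: preds {B0,B1,B5}: {B0} ∩ {B0,B1} ∩ {B0,B1,B3,B5} = {B0}; idom=B0
  B8: preds {B5,B7}: {B0,B1,B3,B5} ∩ {B0,B7} = {B0}; idom=B0

idom(B8) = B0

Answer: B0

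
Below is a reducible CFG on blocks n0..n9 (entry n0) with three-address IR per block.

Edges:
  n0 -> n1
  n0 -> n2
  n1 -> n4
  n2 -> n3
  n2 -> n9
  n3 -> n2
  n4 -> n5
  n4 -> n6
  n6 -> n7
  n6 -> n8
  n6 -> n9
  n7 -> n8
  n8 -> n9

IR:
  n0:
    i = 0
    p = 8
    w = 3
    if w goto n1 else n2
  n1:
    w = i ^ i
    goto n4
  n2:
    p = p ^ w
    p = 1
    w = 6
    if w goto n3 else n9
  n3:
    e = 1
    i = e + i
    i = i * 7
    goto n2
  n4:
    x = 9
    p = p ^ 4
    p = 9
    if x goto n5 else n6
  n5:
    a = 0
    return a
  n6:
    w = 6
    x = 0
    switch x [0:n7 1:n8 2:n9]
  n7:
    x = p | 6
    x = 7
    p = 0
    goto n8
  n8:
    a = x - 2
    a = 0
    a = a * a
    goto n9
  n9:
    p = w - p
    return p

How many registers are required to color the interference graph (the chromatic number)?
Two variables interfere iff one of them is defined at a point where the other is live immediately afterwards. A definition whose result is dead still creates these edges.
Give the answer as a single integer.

Answer: 4

Working:
Per-block:
  n0 def {i,p,w} use ∅
  n1 def {w} use {i}
  n2 def {p,w} use {p,w}
  n3 def {e,i} use {i}
  n4 def {p,x} use {p}
  n5 def {a} use ∅
  n6 def {w,x} use ∅
  n7 def {p,x} use {p}
  n8 def {a} use {x}
  n9 def {p} use {p,w}

Liveness:
  n0: in=∅ out={i,p,w}
  n1: in={i,p} out={p}
  n2: in={i,p,w} out={i,p,w}
  n3: in={i,p,w} out={i,p,w}
  n4: in={p} out={p}
  n5: in=∅ out=∅
  n6: in={p} out={p,w,x}
  n7: in={p,w} out={p,w,x}
  n8: in={p,w,x} out={p,w}
  n9: in={p,w} out=∅

Interference:
  a — {p,w}
  e — {i,p,w}
  i — {e,p,w}
  p — {a,e,i,w,x}
  w — {a,e,i,p,x}
  x — {p,w}

Colouring:
  clique {e,i,p,w} ⇒ need ≥ 4
  4-colouring: R0={p}  R1={w}  R2={a,e,x}  R3={i}
  χ = 4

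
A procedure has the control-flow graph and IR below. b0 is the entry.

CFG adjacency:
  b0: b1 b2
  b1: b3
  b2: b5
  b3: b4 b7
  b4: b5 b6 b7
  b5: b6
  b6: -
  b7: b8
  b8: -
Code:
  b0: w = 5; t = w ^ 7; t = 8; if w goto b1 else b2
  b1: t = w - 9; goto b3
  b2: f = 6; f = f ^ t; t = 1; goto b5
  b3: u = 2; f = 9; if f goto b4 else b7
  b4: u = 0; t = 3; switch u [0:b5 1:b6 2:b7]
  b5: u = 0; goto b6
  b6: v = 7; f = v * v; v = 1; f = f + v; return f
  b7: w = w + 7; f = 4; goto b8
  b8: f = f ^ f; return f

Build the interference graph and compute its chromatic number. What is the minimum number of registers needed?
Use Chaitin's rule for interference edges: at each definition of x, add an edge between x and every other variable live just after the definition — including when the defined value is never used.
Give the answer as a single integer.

Answer: 3

Derivation:
def/use:
  b0: {t,w} / ∅
  b1: {t} / {w}
  b2: {f,t} / {t}
  b3: {f,u} / ∅
  b4: {t,u} / ∅
  b5: {u} / ∅
  b6: {f,v} / ∅
  b7: {f,w} / {w}
  b8: {f} / {f}

Liveness:
  b0 li=∅ lo={t,w}
  b1 li={w} lo={w}
  b2 li={t} lo=∅
  b3 li={w} lo={w}
  b4 li={w} lo={w}
  b5 li=∅ lo=∅
  b6 li=∅ lo=∅
  b7 li={w} lo={f}
  b8 li={f} lo=∅

Conflict graph:
  f — {t,v,w}
  t — {f,u,w}
  u — {t,w}
  v — {f}
  w — {f,t,u}

Colouring:
  {f,t,w} pairwise interfere (3-clique) ⇒ χ ≥ 3
  3-colouring: c0={f,u}  c1={t,v}  c2={w}
  χ = 3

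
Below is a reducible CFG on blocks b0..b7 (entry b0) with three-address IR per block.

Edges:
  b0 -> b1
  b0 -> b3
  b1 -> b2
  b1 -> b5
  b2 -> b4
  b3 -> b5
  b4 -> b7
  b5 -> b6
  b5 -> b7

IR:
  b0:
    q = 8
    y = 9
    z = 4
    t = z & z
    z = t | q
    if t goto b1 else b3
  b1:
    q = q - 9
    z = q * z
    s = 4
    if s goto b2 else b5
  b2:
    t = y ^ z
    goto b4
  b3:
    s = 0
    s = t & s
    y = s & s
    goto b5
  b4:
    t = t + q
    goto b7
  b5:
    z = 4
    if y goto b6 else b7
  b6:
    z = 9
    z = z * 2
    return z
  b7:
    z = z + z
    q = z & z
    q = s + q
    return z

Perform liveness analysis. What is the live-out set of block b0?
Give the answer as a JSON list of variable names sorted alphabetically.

Answer: ["q", "t", "y", "z"]

Working:
Block summaries:
  b0: def={q,t,y,z} ue=∅
  b1: def={q,s,z} ue={q,z}
  b2: def={t} ue={y,z}
  b3: def={s,y} ue={t}
  b4: def={t} ue={q,t}
  b5: def={z} ue={y}
  b6: def={z} ue=∅
  b7: def={q,z} ue={s,z}

Live sets:
  b0 li=∅ lo={q,t,y,z}
  b1 li={q,y,z} lo={q,s,y,z}
  b2 li={q,s,y,z} lo={q,s,t,z}
  b3 li={t} lo={s,y}
  b4 li={q,s,t,z} lo={s,z}
  b5 li={s,y} lo={s,z}
  b6 li=∅ lo=∅
  b7 li={s,z} lo=∅

live-out(b0) = ["q", "t", "y", "z"]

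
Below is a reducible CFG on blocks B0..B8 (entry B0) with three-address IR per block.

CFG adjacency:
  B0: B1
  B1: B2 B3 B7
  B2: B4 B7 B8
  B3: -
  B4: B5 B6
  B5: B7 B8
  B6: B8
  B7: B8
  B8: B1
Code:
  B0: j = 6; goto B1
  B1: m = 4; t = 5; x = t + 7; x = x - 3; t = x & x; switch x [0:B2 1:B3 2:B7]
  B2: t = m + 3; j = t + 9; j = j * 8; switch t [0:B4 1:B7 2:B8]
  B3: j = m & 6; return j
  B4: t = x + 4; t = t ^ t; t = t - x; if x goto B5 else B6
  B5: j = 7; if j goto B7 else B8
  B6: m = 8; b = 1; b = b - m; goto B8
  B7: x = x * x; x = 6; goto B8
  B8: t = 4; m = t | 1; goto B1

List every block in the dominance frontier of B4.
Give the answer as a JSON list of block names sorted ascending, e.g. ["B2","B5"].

Answer: ["B7", "B8"]

Derivation:
idom tree: B1←B0 B2←B1 B3←B1 B4←B2 B5←B4 B6←B4 B7←B1 B8←B1
Dom at joins:
  B1: preds {B0,B8}: {B0} ∩ {B0,B1,B8} = {B0}; idom=B0
  B7: preds {B1,B2,B5}: {B0,B1} ∩ {B0,B1,B2} ∩ {B0,B1,B2,B4,B5} = {B0,B1}; idom=B1
  B8: preds {B2,B5,B6,B7}: {B0,B1,B2} ∩ {B0,B1,B2,B4,B5} ∩ {B0,B1,B2,B4,B6} ∩ {B0,B1,B7} = {B0,B1}; idom=B1

DF walk-up:
  join B1 pred B0: · stop@B0
  join B1 pred B8: B8→B1 stop@B0
  join B7 pred B1: · stop@B1
  join B7 pred B2: B2 stop@B1
  join B7 pred B5: B5→B4→B2 stop@B1
  join B8 pred B2: B2 stop@B1
  join B8 pred B5: B5→B4→B2 stop@B1
  join B8 pred B6: B6→B4→B2 stop@B1
  join B8 pred B7: B7 stop@B1
  B0: DF=∅
  B1: DF={B1}
  B2: DF={B7,B8}
  B3: DF=∅
  B4: DF={B7,B8}
  B5: DF={B7,B8}
  B6: DF={B8}
  B7: DF={B8}
  B8: DF={B1}

DF(B4) = ["B7", "B8"]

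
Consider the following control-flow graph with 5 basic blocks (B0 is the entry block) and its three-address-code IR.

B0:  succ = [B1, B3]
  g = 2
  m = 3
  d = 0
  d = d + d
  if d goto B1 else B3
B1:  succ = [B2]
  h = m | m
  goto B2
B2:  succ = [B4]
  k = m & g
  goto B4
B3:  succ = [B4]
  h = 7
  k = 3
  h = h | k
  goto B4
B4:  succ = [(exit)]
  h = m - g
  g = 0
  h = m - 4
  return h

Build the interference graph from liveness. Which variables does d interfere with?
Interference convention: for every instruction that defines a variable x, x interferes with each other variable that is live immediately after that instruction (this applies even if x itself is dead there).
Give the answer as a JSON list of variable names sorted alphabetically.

Block summaries:
  B0: def={d,g,m} ue=∅
  B1: def={h} ue={m}
  B2: def={k} ue={g,m}
  B3: def={h,k} ue=∅
  B4: def={g,h} ue={g,m}

Live sets:
  B0 li=∅ lo={g,m}
  B1 li={g,m} lo={g,m}
  B2 li={g,m} lo={g,m}
  B3 li={g,m} lo={g,m}
  B4 li={g,m} lo=∅

Interference:
  d: {g,m}
  g: {d,h,k,m}
  h: {g,k,m}
  k: {g,h,m}
  m: {d,g,h,k}

N(d) = ["g", "m"]

Answer: ["g", "m"]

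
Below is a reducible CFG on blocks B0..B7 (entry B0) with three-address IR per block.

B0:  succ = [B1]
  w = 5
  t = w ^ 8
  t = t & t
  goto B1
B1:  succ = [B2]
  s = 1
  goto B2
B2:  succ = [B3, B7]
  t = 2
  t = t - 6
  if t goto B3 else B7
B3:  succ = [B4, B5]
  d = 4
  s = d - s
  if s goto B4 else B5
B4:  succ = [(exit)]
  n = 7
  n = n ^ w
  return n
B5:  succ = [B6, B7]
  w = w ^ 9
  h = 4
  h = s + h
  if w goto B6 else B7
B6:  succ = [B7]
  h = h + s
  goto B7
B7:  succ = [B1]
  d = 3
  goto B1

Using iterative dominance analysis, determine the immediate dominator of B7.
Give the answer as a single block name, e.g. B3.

Answer: B2

Analysis:
idom tree: B1←B0 B2←B1 B3←B2 B4←B3 B5←B3 B6←B5 B7←B2
Dom∩ at merges:
  B1: preds {B0,B7}: {B0} ∩ {B0,B1,B2,B7} = {B0}; idom=B0
  B7: preds {B2,B5,B6}: {B0,B1,B2} ∩ {B0,B1,B2,B3,B5} ∩ {B0,B1,B2,B3,B5,B6} = {B0,B1,B2}; idom=B2

idom(B7) = B2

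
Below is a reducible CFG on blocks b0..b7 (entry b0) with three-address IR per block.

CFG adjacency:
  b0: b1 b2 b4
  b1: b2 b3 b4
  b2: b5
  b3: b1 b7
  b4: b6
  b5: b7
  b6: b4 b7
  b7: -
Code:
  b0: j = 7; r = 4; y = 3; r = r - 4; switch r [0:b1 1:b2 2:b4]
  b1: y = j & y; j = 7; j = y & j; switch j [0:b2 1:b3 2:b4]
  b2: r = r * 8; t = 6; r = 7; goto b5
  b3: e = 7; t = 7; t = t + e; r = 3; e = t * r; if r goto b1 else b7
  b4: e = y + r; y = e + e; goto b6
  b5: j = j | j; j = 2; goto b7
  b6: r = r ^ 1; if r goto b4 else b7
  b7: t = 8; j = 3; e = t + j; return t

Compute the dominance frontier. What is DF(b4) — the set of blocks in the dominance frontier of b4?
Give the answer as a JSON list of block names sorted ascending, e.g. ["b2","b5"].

idom tree: b1←b0 b2←b0 b3←b1 b4←b0 b5←b2 b6←b4 b7←b0
Dom at joins:
  b1: preds {b0,b3}: {b0} ∩ {b0,b1,b3} = {b0}; idom=b0
  b2: preds {b0,b1}: {b0} ∩ {b0,b1} = {b0}; idom=b0
  b4: preds {b0,b1,b6}: {b0} ∩ {b0,b1} ∩ {b0,b4,b6} = {b0}; idom=b0
  b7: preds {b3,b5,b6}: {b0,b1,b3} ∩ {b0,b2,b5} ∩ {b0,b4,b6} = {b0}; idom=b0

DF walk-up:
  join b1 pred b0: · stop@b0
  join b1 pred b3: b3→b1 stop@b0
  join b2 pred b0: · stop@b0
  join b2 pred b1: b1 stop@b0
  join b4 pred b0: · stop@b0
  join b4 pred b1: b1 stop@b0
  join b4 pred b6: b6→b4 stop@b0
  join b7 pred b3: b3→b1 stop@b0
  join b7 pred b5: b5→b2 stop@b0
  join b7 pred b6: b6→b4 stop@b0
  b0 → ∅
  b1 → {b1,b2,b4,b7}
  b2 → {b7}
  b3 → {b1,b7}
  b4 → {b4,b7}
  b5 → {b7}
  b6 → {b4,b7}
  b7 → ∅

DF(b4) = ["b4", "b7"]

Answer: ["b4", "b7"]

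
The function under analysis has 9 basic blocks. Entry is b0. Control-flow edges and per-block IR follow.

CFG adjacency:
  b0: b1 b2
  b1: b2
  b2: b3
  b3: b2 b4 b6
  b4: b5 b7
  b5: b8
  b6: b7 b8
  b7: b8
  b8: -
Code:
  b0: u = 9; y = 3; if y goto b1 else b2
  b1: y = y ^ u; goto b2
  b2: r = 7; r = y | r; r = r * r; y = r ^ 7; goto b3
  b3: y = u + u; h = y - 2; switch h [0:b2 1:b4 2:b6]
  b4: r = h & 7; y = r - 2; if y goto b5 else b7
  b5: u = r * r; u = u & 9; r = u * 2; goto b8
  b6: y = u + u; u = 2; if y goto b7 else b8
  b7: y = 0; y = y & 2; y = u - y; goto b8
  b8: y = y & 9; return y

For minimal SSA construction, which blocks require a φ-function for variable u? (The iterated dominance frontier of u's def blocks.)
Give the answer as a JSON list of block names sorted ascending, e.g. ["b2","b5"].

idom tree: b1←b0 b2←b0 b3←b2 b4←b3 b5←b4 b6←b3 b7←b3 b8←b3
Join-block Dom:
  b2: preds {b0,b1,b3}: {b0} ∩ {b0,b1} ∩ {b0,b2,b3} = {b0}; idom=b0
  b7: preds {b4,b6}: {b0,b2,b3,b4} ∩ {b0,b2,b3,b6} = {b0,b2,b3}; idom=b3
  b8: preds {b5,b6,b7}: {b0,b2,b3,b4,b5} ∩ {b0,b2,b3,b6} ∩ {b0,b2,b3,b7} = {b0,b2,b3}; idom=b3

DF derivation:
  join b2 pred b0: · stop@b0
  join b2 pred b1: b1 stop@b0
  join b2 pred b3: b3→b2 stop@b0
  join b7 pred b4: b4 stop@b3
  join b7 pred b6: b6 stop@b3
  join b8 pred b5: b5→b4 stop@b3
  join b8 pred b6: b6 stop@b3
  join b8 pred b7: b7 stop@b3
  b0 → ∅
  b1 → {b2}
  b2 → {b2}
  b3 → {b2}
  b4 → {b7,b8}
  b5 → {b8}
  b6 → {b7,b8}
  b7 → {b8}
  b8 → ∅

φ for u: defs {b0,b5,b6}
  DF⁺ = {b7,b8}

Answer: ["b7", "b8"]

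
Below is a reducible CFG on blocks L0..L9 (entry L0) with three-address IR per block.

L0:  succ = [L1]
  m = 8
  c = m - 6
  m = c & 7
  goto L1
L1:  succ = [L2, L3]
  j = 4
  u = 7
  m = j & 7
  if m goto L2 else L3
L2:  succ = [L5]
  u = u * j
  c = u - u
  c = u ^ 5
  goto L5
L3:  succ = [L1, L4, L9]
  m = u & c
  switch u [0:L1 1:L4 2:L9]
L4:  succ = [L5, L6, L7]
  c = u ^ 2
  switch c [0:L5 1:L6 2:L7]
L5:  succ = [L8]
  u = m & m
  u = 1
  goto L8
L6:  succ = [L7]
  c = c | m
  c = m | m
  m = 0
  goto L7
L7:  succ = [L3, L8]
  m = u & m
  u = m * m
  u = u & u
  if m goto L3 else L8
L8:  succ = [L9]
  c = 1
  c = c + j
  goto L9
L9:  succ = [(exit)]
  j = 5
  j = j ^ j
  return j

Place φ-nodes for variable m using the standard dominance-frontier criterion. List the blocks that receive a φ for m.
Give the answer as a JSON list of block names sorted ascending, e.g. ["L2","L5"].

idom tree: L1←L0 L2←L1 L3←L1 L4←L3 L5←L1 L6←L4 L7←L4 L8←L1 L9←L1
Dom∩ at merges:
  L1: preds {L0,L3}: {L0} ∩ {L0,L1,L3} = {L0}; idom=L0
  L3: preds {L1,L7}: {L0,L1} ∩ {L0,L1,L3,L4,L7} = {L0,L1}; idom=L1
  L5: preds {L2,L4}: {L0,L1,L2} ∩ {L0,L1,L3,L4} = {L0,L1}; idom=L1
  L7: preds {L4,L6}: {L0,L1,L3,L4} ∩ {L0,L1,L3,L4,L6} = {L0,L1,L3,L4}; idom=L4
  L8: preds {L5,L7}: {L0,L1,L5} ∩ {L0,L1,L3,L4,L7} = {L0,L1}; idom=L1
  L9: preds {L3,L8}: {L0,L1,L3} ∩ {L0,L1,L8} = {L0,L1}; idom=L1

DF walk-up:
  L1←L0: walk · to L0
  L1←L3: walk L3→L1 to L0
  L3←L1: walk · to L1
  L3←L7: walk L7→L4→L3 to L1
  L5←L2: walk L2 to L1
  L5←L4: walk L4→L3 to L1
  L7←L4: walk · to L4
  L7←L6: walk L6 to L4
  L8←L5: walk L5 to L1
  L8←L7: walk L7→L4→L3 to L1
  L9←L3: walk L3 to L1
  L9←L8: walk L8 to L1
  L0: DF=∅
  L1: DF={L1}
  L2: DF={L5}
  L3: DF={L1,L3,L5,L8,L9}
  L4: DF={L3,L5,L8}
  L5: DF={L8}
  L6: DF={L7}
  L7: DF={L3,L8}
  L8: DF={L9}
  L9: DF=∅

φ for m: defs {L0,L1,L3,L6,L7}
  DF⁺ = {L1,L3,L5,L7,L8,L9}

Answer: ["L1", "L3", "L5", "L7", "L8", "L9"]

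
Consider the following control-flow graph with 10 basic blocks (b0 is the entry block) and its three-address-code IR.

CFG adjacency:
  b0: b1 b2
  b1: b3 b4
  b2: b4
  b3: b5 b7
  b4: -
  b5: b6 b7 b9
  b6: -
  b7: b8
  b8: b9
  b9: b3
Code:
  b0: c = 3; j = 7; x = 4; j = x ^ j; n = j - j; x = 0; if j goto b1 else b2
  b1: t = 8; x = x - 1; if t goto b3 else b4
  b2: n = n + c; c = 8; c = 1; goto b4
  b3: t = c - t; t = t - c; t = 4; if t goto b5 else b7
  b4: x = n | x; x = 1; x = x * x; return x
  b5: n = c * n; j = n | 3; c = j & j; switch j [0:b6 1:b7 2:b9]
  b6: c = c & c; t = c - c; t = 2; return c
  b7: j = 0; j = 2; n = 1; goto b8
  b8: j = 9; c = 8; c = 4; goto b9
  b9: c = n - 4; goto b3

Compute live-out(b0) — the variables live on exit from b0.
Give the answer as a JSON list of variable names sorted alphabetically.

Answer: ["c", "n", "x"]

Analysis:
Per-block:
  b0: def={c,j,n,x} ue=∅
  b1: def={t,x} ue={x}
  b2: def={c,n} ue={c,n}
  b3: def={t} ue={c,t}
  b4: def={x} ue={n,x}
  b5: def={c,j,n} ue={c,n}
  b6: def={c,t} ue={c}
  b7: def={j,n} ue=∅
  b8: def={c,j} ue=∅
  b9: def={c} ue={n}

Liveness:
  b0: in=∅ out={c,n,x}
  b1: in={c,n,x} out={c,n,t,x}
  b2: in={c,n,x} out={n,x}
  b3: in={c,n,t} out={c,n,t}
  b4: in={n,x} out=∅
  b5: in={c,n,t} out={c,n,t}
  b6: in={c} out=∅
  b7: in={t} out={n,t}
  b8: in={n,t} out={n,t}
  b9: in={n,t} out={c,n,t}

live-out(b0) = ["c", "n", "x"]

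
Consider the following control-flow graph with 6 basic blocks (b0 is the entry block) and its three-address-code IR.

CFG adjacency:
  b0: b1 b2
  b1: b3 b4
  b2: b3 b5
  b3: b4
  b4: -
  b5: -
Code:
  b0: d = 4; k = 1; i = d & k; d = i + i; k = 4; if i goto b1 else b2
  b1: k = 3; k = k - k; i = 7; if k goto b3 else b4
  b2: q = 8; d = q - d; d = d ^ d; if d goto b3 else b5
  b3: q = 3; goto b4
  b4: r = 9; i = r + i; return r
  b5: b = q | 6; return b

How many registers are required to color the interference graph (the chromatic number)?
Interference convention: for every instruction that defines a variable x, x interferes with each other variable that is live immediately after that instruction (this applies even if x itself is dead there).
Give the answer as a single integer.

Answer: 3

Working:
Per-block:
  b0: {d,i,k} / ∅
  b1: {i,k} / ∅
  b2: {d,q} / {d}
  b3: {q} / ∅
  b4: {i,r} / {i}
  b5: {b} / {q}

Live sets:
  live b0: ∅→{d,i}
  live b1: ∅→{i}
  live b2: {d,i}→{i,q}
  live b3: {i}→{i}
  live b4: {i}→∅
  live b5: {q}→∅

Interfere edges:
  b: ∅
  d: {i,k,q}
  i: {d,k,q,r}
  k: {d,i}
  q: {d,i}
  r: {i}

Chromatic number:
  clique {d,i,k} ⇒ need ≥ 3
  assign b→c0 d→c1 i→c0 k→c2 q→c2 r→c1 — no edge inside a register ⇒ χ ≤ 3
  χ = 3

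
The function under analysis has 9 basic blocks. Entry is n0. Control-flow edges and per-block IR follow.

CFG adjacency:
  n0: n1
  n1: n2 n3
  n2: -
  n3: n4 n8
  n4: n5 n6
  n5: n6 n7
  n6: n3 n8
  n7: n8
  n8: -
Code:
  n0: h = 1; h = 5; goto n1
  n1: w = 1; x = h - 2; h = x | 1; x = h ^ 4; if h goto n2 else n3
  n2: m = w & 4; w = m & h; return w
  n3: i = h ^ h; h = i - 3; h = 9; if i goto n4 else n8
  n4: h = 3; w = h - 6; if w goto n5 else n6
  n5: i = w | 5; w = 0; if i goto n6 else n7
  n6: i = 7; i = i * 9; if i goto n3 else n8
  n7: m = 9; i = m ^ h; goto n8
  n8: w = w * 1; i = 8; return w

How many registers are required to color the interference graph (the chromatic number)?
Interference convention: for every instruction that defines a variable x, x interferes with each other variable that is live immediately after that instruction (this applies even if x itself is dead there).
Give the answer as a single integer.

Per-block:
  n0 def {h} use ∅
  n1 def {h,w,x} use {h}
  n2 def {m,w} use {h,w}
  n3 def {h,i} use {h}
  n4 def {h,w} use ∅
  n5 def {i,w} use {w}
  n6 def {i} use ∅
  n7 def {i,m} use {h}
  n8 def {i,w} use {w}

Backward fixpoint:
  n0 li=∅ lo={h}
  n1 li={h} lo={h,w}
  n2 li={h,w} lo=∅
  n3 li={h,w} lo={w}
  n4 li=∅ lo={h,w}
  n5 li={h,w} lo={h,w}
  n6 li={h,w} lo={h,w}
  n7 li={h,w} lo={w}
  n8 li={w} lo=∅

Interference:
  h: {i,m,w,x}
  i: {h,w}
  m: {h,w}
  w: {h,i,m,x}
  x: {h,w}

Chromatic number:
  {h,i,w} pairwise interfere (3-clique) ⇒ χ ≥ 3
  assign h→R0 i→R2 m→R2 w→R1 x→R2 — no edge inside a register ⇒ χ ≤ 3
  χ = 3

Answer: 3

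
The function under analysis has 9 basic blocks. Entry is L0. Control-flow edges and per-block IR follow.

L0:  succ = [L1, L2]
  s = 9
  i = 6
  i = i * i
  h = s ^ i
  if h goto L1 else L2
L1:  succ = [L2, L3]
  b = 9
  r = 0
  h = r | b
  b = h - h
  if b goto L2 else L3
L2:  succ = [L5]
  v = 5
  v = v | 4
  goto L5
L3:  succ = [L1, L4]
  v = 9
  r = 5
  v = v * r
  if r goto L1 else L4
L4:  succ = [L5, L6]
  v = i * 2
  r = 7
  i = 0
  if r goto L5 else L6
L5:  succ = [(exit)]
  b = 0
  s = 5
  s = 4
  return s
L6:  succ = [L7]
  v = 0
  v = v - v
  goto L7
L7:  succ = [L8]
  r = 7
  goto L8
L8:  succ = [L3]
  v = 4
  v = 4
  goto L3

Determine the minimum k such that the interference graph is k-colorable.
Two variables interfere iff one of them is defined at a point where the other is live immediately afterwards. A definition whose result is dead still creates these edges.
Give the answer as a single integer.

Block summaries:
  L0: {h,i,s} / ∅
  L1: {b,h,r} / ∅
  L2: {v} / ∅
  L3: {r,v} / ∅
  L4: {i,r,v} / {i}
  L5: {b,s} / ∅
  L6: {v} / ∅
  L7: {r} / ∅
  L8: {v} / ∅

Liveness:
  L0 li=∅ lo={i}
  L1 li={i} lo={i}
  L2 li=∅ lo=∅
  L3 li={i} lo={i}
  L4 li={i} lo={i}
  L5 li=∅ lo=∅
  L6 li={i} lo={i}
  L7 li={i} lo={i}
  L8 li={i} lo={i}

Interfere edges:
  b↔{i,r}
  h↔{i}
  i↔{b,h,r,s,v}
  r↔{b,i,v}
  s↔{i}
  v↔{i,r}

Colouring:
  {b,i,r} pairwise interfere (3-clique) ⇒ χ ≥ 3
  3-colouring: c0={i}  c1={h,r,s}  c2={b,v}
  χ = 3

Answer: 3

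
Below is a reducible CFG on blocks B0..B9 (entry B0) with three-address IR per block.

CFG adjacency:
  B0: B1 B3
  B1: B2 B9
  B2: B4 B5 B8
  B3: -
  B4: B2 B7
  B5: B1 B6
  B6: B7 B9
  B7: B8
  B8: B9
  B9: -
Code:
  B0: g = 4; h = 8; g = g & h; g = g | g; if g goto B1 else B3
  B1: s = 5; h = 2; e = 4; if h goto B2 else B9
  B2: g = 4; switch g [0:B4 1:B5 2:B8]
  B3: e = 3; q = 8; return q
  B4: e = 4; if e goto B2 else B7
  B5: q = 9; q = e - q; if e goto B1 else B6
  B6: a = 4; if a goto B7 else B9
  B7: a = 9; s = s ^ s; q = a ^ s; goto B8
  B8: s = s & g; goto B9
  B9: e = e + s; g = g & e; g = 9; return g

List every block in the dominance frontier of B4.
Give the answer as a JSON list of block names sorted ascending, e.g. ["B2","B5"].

Answer: ["B2", "B7"]

Analysis:
idom tree: B1←B0 B2←B1 B3←B0 B4←B2 B5←B2 B6←B5 B7←B2 B8←B2 B9←B1
Dom at joins:
  B1: preds {B0,B5}: {B0} ∩ {B0,B1,B2,B5} = {B0}; idom=B0
  B2: preds {B1,B4}: {B0,B1} ∩ {B0,B1,B2,B4} = {B0,B1}; idom=B1
  B7: preds {B4,B6}: {B0,B1,B2,B4} ∩ {B0,B1,B2,B5,B6} = {B0,B1,B2}; idom=B2
  B8: preds {B2,B7}: {B0,B1,B2} ∩ {B0,B1,B2,B7} = {B0,B1,B2}; idom=B2
  B9: preds {B1,B6,B8}: {B0,B1} ∩ {B0,B1,B2,B5,B6} ∩ {B0,B1,B2,B8} = {B0,B1}; idom=B1

DF walk-up:
  join B1 pred B0: · stop@B0
  join B1 pred B5: B5→B2→B1 stop@B0
  join B2 pred B1: · stop@B1
  join B2 pred B4: B4→B2 stop@B1
  join B7 pred B4: B4 stop@B2
  join B7 pred B6: B6→B5 stop@B2
  join B8 pred B2: · stop@B2
  join B8 pred B7: B7 stop@B2
  join B9 pred B1: · stop@B1
  join B9 pred B6: B6→B5→B2 stop@B1
  join B9 pred B8: B8→B2 stop@B1
  DF(B0)=∅
  DF(B1)={B1}
  DF(B2)={B1,B2,B9}
  DF(B3)=∅
  DF(B4)={B2,B7}
  DF(B5)={B1,B7,B9}
  DF(B6)={B7,B9}
  DF(B7)={B8}
  DF(B8)={B9}
  DF(B9)=∅

DF(B4) = ["B2", "B7"]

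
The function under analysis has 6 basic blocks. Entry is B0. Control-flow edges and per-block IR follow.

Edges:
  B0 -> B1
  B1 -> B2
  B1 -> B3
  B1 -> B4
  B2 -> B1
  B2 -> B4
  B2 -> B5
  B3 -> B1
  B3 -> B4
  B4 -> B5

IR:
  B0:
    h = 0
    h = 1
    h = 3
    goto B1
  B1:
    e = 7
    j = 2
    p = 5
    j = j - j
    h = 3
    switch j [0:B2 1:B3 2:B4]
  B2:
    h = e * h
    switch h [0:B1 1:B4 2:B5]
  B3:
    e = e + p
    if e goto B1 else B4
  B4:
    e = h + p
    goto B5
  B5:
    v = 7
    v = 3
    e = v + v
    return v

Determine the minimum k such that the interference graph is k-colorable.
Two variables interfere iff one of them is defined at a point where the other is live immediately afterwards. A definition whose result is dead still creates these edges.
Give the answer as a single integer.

Block summaries:
  B0 def {h} use ∅
  B1 def {e,h,j,p} use ∅
  B2 def {h} use {e,h}
  B3 def {e} use {e,p}
  B4 def {e} use {h,p}
  B5 def {e,v} use ∅

Backward fixpoint:
  B0: in=∅ out=∅
  B1: in=∅ out={e,h,p}
  B2: in={e,h,p} out={h,p}
  B3: in={e,h,p} out={h,p}
  B4: in={h,p} out=∅
  B5: in=∅ out=∅

Conflict graph:
  e: {h,j,p,v}
  h: {e,j,p}
  j: {e,h,p}
  p: {e,h,j}
  v: {e}

Chromatic number:
  {e,h,j,p} pairwise interfere (4-clique) ⇒ χ ≥ 4
  4-colouring: R0={e}  R1={h,v}  R2={j}  R3={p}
  χ = 4

Answer: 4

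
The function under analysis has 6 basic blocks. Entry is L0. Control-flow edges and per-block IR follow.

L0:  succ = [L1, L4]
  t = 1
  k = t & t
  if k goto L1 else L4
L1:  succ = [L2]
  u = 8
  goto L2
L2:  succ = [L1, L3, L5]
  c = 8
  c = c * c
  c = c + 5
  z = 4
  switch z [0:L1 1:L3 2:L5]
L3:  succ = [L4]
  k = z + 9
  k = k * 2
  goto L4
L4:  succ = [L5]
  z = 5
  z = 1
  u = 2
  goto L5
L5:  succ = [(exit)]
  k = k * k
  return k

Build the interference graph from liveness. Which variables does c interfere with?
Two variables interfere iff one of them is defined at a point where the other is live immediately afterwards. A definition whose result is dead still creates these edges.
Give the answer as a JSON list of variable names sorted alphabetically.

Answer: ["k"]

Derivation:
Per-block:
  L0: {k,t} / ∅
  L1: {u} / ∅
  L2: {c,z} / ∅
  L3: {k} / {z}
  L4: {u,z} / ∅
  L5: {k} / {k}

Backward fixpoint:
  L0 li=∅ lo={k}
  L1 li={k} lo={k}
  L2 li={k} lo={k,z}
  L3 li={z} lo={k}
  L4 li={k} lo={k}
  L5 li={k} lo=∅

Interference:
  c — {k}
  k — {c,u,z}
  t — ∅
  u — {k}
  z — {k}

N(c) = ["k"]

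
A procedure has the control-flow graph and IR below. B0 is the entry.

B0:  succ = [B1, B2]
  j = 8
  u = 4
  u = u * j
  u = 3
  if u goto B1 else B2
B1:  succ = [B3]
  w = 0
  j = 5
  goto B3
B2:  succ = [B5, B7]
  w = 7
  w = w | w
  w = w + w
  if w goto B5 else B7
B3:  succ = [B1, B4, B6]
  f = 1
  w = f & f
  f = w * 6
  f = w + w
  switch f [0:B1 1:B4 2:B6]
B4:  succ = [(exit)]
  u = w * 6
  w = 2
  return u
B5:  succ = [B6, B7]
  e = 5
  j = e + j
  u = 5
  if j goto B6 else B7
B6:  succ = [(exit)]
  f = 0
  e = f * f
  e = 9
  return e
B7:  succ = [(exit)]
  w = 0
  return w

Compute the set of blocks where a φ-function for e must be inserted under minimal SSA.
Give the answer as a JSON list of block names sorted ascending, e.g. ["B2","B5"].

idom tree: B1←B0 B2←B0 B3←B1 B4←B3 B5←B2 B6←B0 B7←B2
Dom at joins:
  B1: preds {B0,B3}: {B0} ∩ {B0,B1,B3} = {B0}; idom=B0
  B6: preds {B3,B5}: {B0,B1,B3} ∩ {B0,B2,B5} = {B0}; idom=B0
  B7: preds {B2,B5}: {B0,B2} ∩ {B0,B2,B5} = {B0,B2}; idom=B2

Frontier:
  join B1 pred B0: · stop@B0
  join B1 pred B3: B3→B1 stop@B0
  join B6 pred B3: B3→B1 stop@B0
  join B6 pred B5: B5→B2 stop@B0
  join B7 pred B2: · stop@B2
  join B7 pred B5: B5 stop@B2
  B0: DF=∅
  B1: DF={B1,B6}
  B2: DF={B6}
  B3: DF={B1,B6}
  B4: DF=∅
  B5: DF={B6,B7}
  B6: DF=∅
  B7: DF=∅

φ for e: defs {B5,B6}
  DF⁺ = {B6,B7}

Answer: ["B6", "B7"]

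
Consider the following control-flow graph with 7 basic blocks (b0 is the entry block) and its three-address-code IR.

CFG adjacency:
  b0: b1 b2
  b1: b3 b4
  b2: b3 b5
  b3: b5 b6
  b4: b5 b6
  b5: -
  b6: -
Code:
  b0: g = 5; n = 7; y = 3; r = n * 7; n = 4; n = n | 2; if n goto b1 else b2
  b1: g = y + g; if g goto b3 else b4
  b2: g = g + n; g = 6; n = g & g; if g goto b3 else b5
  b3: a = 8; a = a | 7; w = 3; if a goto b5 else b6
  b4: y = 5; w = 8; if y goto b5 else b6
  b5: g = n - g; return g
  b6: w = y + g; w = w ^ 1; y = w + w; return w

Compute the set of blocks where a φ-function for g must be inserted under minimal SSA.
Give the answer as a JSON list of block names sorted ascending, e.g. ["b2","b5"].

Answer: ["b3", "b5", "b6"]

Working:
idom tree: b1←b0 b2←b0 b3←b0 b4←b1 b5←b0 b6←b0
Dom at joins:
  b3: preds {b1,b2}: {b0,b1} ∩ {b0,b2} = {b0}; idom=b0
  b5: preds {b2,b3,b4}: {b0,b2} ∩ {b0,b3} ∩ {b0,b1,b4} = {b0}; idom=b0
  b6: preds {b3,b4}: {b0,b3} ∩ {b0,b1,b4} = {b0}; idom=b0

Frontier:
  join b3 pred b1: b1 stop@b0
  join b3 pred b2: b2 stop@b0
  join b5 pred b2: b2 stop@b0
  join b5 pred b3: b3 stop@b0
  join b5 pred b4: b4→b1 stop@b0
  join b6 pred b3: b3 stop@b0
  join b6 pred b4: b4→b1 stop@b0
  b0: DF=∅
  b1: DF={b3,b5,b6}
  b2: DF={b3,b5}
  b3: DF={b5,b6}
  b4: DF={b5,b6}
  b5: DF=∅
  b6: DF=∅

φ for g: defs {b0,b1,b2,b5}
  DF⁺ = {b3,b5,b6}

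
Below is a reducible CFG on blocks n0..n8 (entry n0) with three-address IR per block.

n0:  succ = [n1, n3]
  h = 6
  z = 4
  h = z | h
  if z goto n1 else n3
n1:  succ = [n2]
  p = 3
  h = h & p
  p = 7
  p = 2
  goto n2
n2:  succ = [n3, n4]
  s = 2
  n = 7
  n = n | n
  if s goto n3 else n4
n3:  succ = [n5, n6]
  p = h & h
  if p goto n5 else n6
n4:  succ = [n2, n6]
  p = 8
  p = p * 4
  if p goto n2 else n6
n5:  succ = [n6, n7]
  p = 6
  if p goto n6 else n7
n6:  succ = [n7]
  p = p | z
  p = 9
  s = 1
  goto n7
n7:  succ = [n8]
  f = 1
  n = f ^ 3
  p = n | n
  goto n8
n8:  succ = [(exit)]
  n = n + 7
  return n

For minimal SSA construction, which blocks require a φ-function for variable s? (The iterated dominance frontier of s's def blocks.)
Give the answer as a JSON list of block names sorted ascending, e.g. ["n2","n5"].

idom tree: n1←n0 n2←n1 n3←n0 n4←n2 n5←n3 n6←n0 n7←n0 n8←n7
Join-block Dom:
  n2: preds {n1,n4}: {n0,n1} ∩ {n0,n1,n2,n4} = {n0,n1}; idom=n1
  n3: preds {n0,n2}: {n0} ∩ {n0,n1,n2} = {n0}; idom=n0
  n6: preds {n3,n4,n5}: {n0,n3} ∩ {n0,n1,n2,n4} ∩ {n0,n3,n5} = {n0}; idom=n0
  n7: preds {n5,n6}: {n0,n3,n5} ∩ {n0,n6} = {n0}; idom=n0

DF walk-up:
  n2←n1: walk · to n1
  n2←n4: walk n4→n2 to n1
  n3←n0: walk · to n0
  n3←n2: walk n2→n1 to n0
  n6←n3: walk n3 to n0
  n6←n4: walk n4→n2→n1 to n0
  n6←n5: walk n5→n3 to n0
  n7←n5: walk n5→n3 to n0
  n7←n6: walk n6 to n0
  n0: DF=∅
  n1: DF={n3,n6}
  n2: DF={n2,n3,n6}
  n3: DF={n6,n7}
  n4: DF={n2,n6}
  n5: DF={n6,n7}
  n6: DF={n7}
  n7: DF=∅
  n8: DF=∅

φ for s: defs {n2,n6}
  DF⁺ = {n2,n3,n6,n7}

Answer: ["n2", "n3", "n6", "n7"]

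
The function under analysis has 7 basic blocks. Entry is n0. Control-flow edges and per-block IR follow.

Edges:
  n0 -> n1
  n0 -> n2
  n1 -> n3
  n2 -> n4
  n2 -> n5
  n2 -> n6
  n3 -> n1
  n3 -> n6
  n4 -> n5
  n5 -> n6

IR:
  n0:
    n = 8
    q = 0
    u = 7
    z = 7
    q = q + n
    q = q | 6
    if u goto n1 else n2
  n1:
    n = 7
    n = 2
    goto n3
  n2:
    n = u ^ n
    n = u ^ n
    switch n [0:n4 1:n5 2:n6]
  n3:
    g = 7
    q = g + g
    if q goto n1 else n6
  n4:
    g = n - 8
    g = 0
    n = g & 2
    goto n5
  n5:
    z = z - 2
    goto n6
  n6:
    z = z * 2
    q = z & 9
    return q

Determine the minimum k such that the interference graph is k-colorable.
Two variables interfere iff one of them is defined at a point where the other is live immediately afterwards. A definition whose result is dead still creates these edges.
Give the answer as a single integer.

Block summaries:
  n0 def {n,q,u,z} use ∅
  n1 def {n} use ∅
  n2 def {n} use {n,u}
  n3 def {g,q} use ∅
  n4 def {g,n} use {n}
  n5 def {z} use {z}
  n6 def {q,z} use {z}

Live sets:
  n0: in=∅ out={n,u,z}
  n1: in={z} out={z}
  n2: in={n,u,z} out={n,z}
  n3: in={z} out={z}
  n4: in={n,z} out={z}
  n5: in={z} out={z}
  n6: in={z} out=∅

Interfere edges:
  g↔{z}
  n↔{q,u,z}
  q↔{n,u,z}
  u↔{n,q,z}
  z↔{g,n,q,u}

Colouring:
  clique {n,q,u,z} ⇒ need ≥ 4
  assign g→c1 n→c1 q→c2 u→c3 z→c0 — no edge inside a register ⇒ χ ≤ 4
  χ = 4

Answer: 4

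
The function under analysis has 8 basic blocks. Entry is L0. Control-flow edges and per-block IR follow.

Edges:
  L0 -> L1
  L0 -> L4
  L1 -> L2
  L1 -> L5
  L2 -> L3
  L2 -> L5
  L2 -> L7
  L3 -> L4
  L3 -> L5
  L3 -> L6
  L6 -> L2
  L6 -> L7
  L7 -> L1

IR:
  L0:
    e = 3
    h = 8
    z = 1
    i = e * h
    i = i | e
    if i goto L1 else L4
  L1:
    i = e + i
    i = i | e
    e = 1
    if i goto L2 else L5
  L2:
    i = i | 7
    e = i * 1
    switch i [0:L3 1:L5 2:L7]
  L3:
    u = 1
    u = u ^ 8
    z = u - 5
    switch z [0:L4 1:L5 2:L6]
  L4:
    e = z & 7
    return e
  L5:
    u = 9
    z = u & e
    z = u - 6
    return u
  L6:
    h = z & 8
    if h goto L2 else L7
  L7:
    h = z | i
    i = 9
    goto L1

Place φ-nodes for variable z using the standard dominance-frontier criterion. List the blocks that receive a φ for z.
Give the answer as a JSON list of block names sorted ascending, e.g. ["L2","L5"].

Answer: ["L1", "L2", "L4", "L5", "L7"]

Analysis:
idom tree: L1←L0 L2←L1 L3←L2 L4←L0 L5←L1 L6←L3 L7←L2
Dom at joins:
  L1: preds {L0,L7}: {L0} ∩ {L0,L1,L2,L7} = {L0}; idom=L0
  L2: preds {L1,L6}: {L0,L1} ∩ {L0,L1,L2,L3,L6} = {L0,L1}; idom=L1
  L4: preds {L0,L3}: {L0} ∩ {L0,L1,L2,L3} = {L0}; idom=L0
  L5: preds {L1,L2,L3}: {L0,L1} ∩ {L0,L1,L2} ∩ {L0,L1,L2,L3} = {L0,L1}; idom=L1
  L7: preds {L2,L6}: {L0,L1,L2} ∩ {L0,L1,L2,L3,L6} = {L0,L1,L2}; idom=L2

DF walk-up:
  L1←L0: walk · to L0
  L1←L7: walk L7→L2→L1 to L0
  L2←L1: walk · to L1
  L2←L6: walk L6→L3→L2 to L1
  L4←L0: walk · to L0
  L4←L3: walk L3→L2→L1 to L0
  L5←L1: walk · to L1
  L5←L2: walk L2 to L1
  L5←L3: walk L3→L2 to L1
  L7←L2: walk · to L2
  L7←L6: walk L6→L3 to L2
  L0: DF=∅
  L1: DF={L1,L4}
  L2: DF={L1,L2,L4,L5}
  L3: DF={L2,L4,L5,L7}
  L4: DF=∅
  L5: DF=∅
  L6: DF={L2,L7}
  L7: DF={L1}

φ for z: defs {L0,L3,L5}
  DF⁺ = {L1,L2,L4,L5,L7}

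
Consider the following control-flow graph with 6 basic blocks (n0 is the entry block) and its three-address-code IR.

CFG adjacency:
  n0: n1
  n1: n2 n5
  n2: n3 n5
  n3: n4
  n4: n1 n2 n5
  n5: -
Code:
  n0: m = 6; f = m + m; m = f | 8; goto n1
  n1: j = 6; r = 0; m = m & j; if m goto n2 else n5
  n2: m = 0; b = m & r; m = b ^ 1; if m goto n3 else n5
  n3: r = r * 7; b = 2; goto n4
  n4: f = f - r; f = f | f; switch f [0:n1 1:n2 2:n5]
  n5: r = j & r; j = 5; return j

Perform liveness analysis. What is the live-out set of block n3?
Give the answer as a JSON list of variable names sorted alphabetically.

Block summaries:
  n0 def {f,m} use ∅
  n1 def {j,m,r} use {m}
  n2 def {b,m} use {r}
  n3 def {b,r} use {r}
  n4 def {f} use {f,r}
  n5 def {j,r} use {j,r}

Liveness:
  live n0: ∅→{f,m}
  live n1: {f,m}→{f,j,r}
  live n2: {f,j,r}→{f,j,m,r}
  live n3: {f,j,m,r}→{f,j,m,r}
  live n4: {f,j,m,r}→{f,j,m,r}
  live n5: {j,r}→∅

live-out(n3) = ["f", "j", "m", "r"]

Answer: ["f", "j", "m", "r"]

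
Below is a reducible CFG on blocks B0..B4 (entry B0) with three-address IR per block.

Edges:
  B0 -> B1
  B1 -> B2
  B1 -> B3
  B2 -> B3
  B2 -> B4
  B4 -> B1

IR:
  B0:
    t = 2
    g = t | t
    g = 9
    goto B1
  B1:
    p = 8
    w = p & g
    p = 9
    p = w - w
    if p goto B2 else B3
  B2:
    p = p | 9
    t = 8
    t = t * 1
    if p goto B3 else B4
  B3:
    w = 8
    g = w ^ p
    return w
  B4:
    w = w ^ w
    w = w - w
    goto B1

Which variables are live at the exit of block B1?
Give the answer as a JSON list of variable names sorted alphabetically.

Answer: ["g", "p", "w"]

Working:
Per-block:
  B0 def {g,t} use ∅
  B1 def {p,w} use {g}
  B2 def {p,t} use {p}
  B3 def {g,w} use {p}
  B4 def {w} use {w}

Liveness:
  B0: in=∅ out={g}
  B1: in={g} out={g,p,w}
  B2: in={g,p,w} out={g,p,w}
  B3: in={p} out=∅
  B4: in={g,w} out={g}

live-out(B1) = ["g", "p", "w"]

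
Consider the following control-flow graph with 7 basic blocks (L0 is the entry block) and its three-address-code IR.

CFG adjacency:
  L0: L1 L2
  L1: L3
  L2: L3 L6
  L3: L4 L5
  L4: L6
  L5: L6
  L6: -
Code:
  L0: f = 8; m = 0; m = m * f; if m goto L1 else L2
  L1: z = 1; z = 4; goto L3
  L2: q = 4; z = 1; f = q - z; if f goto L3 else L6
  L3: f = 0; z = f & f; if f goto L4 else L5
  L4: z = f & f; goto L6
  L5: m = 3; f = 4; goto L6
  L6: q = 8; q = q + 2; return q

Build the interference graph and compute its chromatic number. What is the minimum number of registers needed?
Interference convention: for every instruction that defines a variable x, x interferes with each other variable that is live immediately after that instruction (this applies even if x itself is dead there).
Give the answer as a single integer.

Answer: 2

Derivation:
Block summaries:
  L0 def {f,m} use ∅
  L1 def {z} use ∅
  L2 def {f,q,z} use ∅
  L3 def {f,z} use ∅
  L4 def {z} use {f}
  L5 def {f,m} use ∅
  L6 def {q} use ∅

Liveness:
  live L0: ∅→∅
  live L1: ∅→∅
  live L2: ∅→∅
  live L3: ∅→{f}
  live L4: {f}→∅
  live L5: ∅→∅
  live L6: ∅→∅

Conflict graph:
  f — {m,z}
  m — {f}
  q — {z}
  z — {f,q}

Colouring:
  lower bound: {f,m} mutually conflict ⇒ χ ≥ 2
  assign f→r0 m→r1 q→r0 z→r1 — no edge inside a register ⇒ χ ≤ 2
  χ = 2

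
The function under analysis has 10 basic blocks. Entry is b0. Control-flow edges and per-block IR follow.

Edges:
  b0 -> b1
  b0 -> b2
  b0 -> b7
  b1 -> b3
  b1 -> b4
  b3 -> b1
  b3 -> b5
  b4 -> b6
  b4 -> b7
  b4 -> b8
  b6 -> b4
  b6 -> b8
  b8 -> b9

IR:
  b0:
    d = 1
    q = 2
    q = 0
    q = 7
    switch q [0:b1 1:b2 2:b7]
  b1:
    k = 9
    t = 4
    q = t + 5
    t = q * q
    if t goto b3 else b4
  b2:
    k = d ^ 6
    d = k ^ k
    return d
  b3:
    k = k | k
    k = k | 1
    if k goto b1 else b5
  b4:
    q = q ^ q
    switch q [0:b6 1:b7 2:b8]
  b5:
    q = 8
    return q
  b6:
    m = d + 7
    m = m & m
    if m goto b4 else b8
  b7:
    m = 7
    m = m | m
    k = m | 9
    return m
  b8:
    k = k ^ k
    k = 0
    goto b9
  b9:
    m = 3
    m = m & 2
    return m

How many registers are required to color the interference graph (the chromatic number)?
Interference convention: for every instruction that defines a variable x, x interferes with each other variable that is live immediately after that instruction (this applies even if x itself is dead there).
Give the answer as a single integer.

Block summaries:
  b0: {d,q} / ∅
  b1: {k,q,t} / ∅
  b2: {d,k} / {d}
  b3: {k} / {k}
  b4: {q} / {q}
  b5: {q} / ∅
  b6: {m} / {d}
  b7: {k,m} / ∅
  b8: {k} / {k}
  b9: {m} / ∅

Live sets:
  b0 li=∅ lo={d}
  b1 li={d} lo={d,k,q}
  b2 li={d} lo=∅
  b3 li={d,k} lo={d}
  b4 li={d,k,q} lo={d,k,q}
  b5 li=∅ lo=∅
  b6 li={d,k,q} lo={d,k,q}
  b7 li=∅ lo=∅
  b8 li={k} lo=∅
  b9 li=∅ lo=∅

Conflict graph:
  d↔{k,m,q,t}
  k↔{d,m,q,t}
  m↔{d,k,q}
  q↔{d,k,m,t}
  t↔{d,k,q}

Colouring:
  lower bound: {d,k,m,q} mutually conflict ⇒ χ ≥ 4
  assign d→c0 k→c1 m→c3 q→c2 t→c3 — no edge inside a register ⇒ χ ≤ 4
  χ = 4

Answer: 4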